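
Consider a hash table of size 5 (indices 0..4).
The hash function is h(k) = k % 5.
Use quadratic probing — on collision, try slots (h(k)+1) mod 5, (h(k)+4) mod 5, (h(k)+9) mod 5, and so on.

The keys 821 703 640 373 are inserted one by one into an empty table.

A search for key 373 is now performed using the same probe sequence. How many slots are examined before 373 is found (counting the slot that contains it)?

821: h=1 => slot 1
703: h=3 => slot 3
640: h=0 => slot 0
373: h=3, probe 3,4 => slot 4
Table: [640, 821, —, 703, 373]
Lookup 373: h=3, probe 3,4 → found at 4.

2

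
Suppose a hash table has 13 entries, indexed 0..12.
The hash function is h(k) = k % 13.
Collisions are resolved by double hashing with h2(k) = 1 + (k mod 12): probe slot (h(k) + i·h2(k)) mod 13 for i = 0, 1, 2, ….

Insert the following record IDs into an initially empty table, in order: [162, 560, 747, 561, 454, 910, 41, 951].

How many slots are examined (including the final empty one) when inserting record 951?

162: h=6 -> slot 6
560: h=1 -> slot 1
747: h=6, h2=4, probe 6,10 -> slot 10
561: h=2 -> slot 2
454: h=12 -> slot 12
910: h=0 -> slot 0
41: h=2, h2=6, probe 2,8 -> slot 8
951: h=2, h2=4, probe 2,6,10,1,5 -> slot 5
Table: [910, 560, 561, ∅, ∅, 951, 162, ∅, 41, ∅, 747, ∅, 454]

5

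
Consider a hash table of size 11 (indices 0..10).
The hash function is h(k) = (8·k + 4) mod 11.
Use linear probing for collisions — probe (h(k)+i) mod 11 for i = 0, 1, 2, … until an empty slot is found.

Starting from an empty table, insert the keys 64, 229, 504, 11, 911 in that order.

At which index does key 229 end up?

0

64: h=10 -> slot 10
229: h=10, probe 10,0 -> slot 0
504: h=10, probe 10,0,1 -> slot 1
11: h=4 -> slot 4
911: h=10, probe 10,0,1,2 -> slot 2
Table: [229, 504, 911, —, 11, —, —, —, —, —, 64]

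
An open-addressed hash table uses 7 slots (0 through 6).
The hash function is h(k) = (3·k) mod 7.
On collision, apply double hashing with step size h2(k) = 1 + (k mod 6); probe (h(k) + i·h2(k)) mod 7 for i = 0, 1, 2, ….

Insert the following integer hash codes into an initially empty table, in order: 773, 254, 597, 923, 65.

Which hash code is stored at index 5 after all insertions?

773 hashes to 2; slot 2 is free -> place at 2.
254 hashes to 6; slot 6 is free -> place at 6.
597 hashes to 6, h2=4; 6 taken -> place at 3.
923 hashes to 4; slot 4 is free -> place at 4.
65 hashes to 6, h2=6; 6 taken -> place at 5.
Table: [-, -, 773, 597, 923, 65, 254]

65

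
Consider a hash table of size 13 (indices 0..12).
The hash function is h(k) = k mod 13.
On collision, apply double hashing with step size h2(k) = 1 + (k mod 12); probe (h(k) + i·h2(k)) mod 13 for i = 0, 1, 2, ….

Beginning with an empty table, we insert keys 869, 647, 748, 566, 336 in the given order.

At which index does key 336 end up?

869: h=11 => slot 11
647: h=10 => slot 10
748: h=7 => slot 7
566: h=7, h2=3, probe 7,10,0 => slot 0
336: h=11, h2=1, probe 11,12 => slot 12
Table: [566, _, _, _, _, _, _, 748, _, _, 647, 869, 336]

12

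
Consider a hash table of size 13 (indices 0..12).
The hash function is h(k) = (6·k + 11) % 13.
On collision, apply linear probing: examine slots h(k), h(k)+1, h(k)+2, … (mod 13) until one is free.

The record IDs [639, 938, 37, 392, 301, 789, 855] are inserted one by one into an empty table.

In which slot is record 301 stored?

639: h=10 => slot 10
938: h=10, probe 10,11 => slot 11
37: h=12 => slot 12
392: h=10, probe 10,11,12,0 => slot 0
301: h=10, probe 10,11,12,0,1 => slot 1
789: h=0, probe 0,1,2 => slot 2
855: h=6 => slot 6
Table: [392, 301, 789, -, -, -, 855, -, -, -, 639, 938, 37]

1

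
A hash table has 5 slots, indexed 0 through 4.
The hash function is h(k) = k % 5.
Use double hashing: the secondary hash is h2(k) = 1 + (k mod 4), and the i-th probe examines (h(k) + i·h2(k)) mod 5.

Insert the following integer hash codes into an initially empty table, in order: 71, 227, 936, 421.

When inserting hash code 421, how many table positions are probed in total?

71: h=1 -> slot 1
227: h=2 -> slot 2
936: h=1, h2=1, probe 1,2,3 -> slot 3
421: h=1, h2=2, probe 1,3,0 -> slot 0
Table: [421, 71, 227, 936, _]

3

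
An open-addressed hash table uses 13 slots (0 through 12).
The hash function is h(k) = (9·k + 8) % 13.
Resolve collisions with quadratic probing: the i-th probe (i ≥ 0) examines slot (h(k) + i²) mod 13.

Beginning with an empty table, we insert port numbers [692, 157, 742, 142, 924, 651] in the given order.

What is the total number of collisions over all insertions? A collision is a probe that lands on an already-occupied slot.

692 hashes to 9; slot 9 is free -> place at 9.
157 hashes to 4; slot 4 is free -> place at 4.
742 hashes to 4; 4 taken -> place at 5.
142 hashes to 12; slot 12 is free -> place at 12.
924 hashes to 4; 4,5 taken -> place at 8.
651 hashes to 4; 4,5,8 taken -> place at 0.
Table: [651, —, —, —, 157, 742, —, —, 924, 692, —, —, 142]

6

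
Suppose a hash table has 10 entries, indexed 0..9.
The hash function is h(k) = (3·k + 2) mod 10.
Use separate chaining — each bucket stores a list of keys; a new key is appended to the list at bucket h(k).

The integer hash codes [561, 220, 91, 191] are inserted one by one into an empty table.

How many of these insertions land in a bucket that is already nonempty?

561 -> bucket 5
220 -> bucket 2
91 -> bucket 5 (collision)
191 -> bucket 5 (collision)
Final buckets:
0: .
1: .
2: 220
3: .
4: .
5: 561 -> 91 -> 191
6: .
7: .
8: .
9: .

2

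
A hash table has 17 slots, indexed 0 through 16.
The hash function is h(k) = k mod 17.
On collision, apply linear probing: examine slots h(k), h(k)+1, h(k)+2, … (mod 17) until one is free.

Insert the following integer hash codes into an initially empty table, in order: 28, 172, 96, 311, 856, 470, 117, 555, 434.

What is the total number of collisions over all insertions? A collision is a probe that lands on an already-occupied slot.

6

Insert 28: h=11, slot 11 empty => index 11.
Insert 172: h=2, slot 2 empty => index 2.
Insert 96: h=11, slot 11 occupied => index 12.
Insert 311: h=5, slot 5 empty => index 5.
Insert 856: h=6, slot 6 empty => index 6.
Insert 470: h=11, slots 11,12 occupied => index 13.
Insert 117: h=15, slot 15 empty => index 15.
Insert 555: h=11, slots 11,12,13 occupied => index 14.
Insert 434: h=9, slot 9 empty => index 9.
Table: [_, _, 172, _, _, 311, 856, _, _, 434, _, 28, 96, 470, 555, 117, _]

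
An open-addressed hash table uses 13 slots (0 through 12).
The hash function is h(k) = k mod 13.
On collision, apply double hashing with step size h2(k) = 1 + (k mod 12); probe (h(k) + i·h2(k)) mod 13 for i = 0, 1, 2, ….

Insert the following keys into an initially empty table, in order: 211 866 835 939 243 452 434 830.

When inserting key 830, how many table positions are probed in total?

211: h=3 → slot 3
866: h=8 → slot 8
835: h=3, h2=8, probe 3,11 → slot 11
939: h=3, h2=4, probe 3,7 → slot 7
243: h=9 → slot 9
452: h=10 → slot 10
434: h=5 → slot 5
830: h=11, h2=3, probe 11,1 → slot 1
Table: [-, 830, -, 211, -, 434, -, 939, 866, 243, 452, 835, -]

2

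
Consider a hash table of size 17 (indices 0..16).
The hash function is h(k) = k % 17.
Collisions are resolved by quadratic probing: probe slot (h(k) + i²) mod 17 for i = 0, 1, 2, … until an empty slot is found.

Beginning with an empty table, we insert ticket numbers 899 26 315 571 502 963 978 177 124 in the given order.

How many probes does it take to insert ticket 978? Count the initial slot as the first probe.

4

Insert 899: h=15, slot 15 empty -> index 15.
Insert 26: h=9, slot 9 empty -> index 9.
Insert 315: h=9, slot 9 occupied -> index 10.
Insert 571: h=10, slot 10 occupied -> index 11.
Insert 502: h=9, slots 9,10 occupied -> index 13.
Insert 963: h=11, slot 11 occupied -> index 12.
Insert 978: h=9, slots 9,10,13 occupied -> index 1.
Insert 177: h=7, slot 7 empty -> index 7.
Insert 124: h=5, slot 5 empty -> index 5.
Table: [_, 978, _, _, _, 124, _, 177, _, 26, 315, 571, 963, 502, _, 899, _]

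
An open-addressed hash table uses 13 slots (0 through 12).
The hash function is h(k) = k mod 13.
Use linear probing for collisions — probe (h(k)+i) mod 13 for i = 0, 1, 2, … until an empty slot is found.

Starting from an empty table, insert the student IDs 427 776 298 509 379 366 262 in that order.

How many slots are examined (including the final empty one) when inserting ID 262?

4

Insert 427: h=11, slot 11 empty => index 11.
Insert 776: h=9, slot 9 empty => index 9.
Insert 298: h=12, slot 12 empty => index 12.
Insert 509: h=2, slot 2 empty => index 2.
Insert 379: h=2, slot 2 occupied => index 3.
Insert 366: h=2, slots 2,3 occupied => index 4.
Insert 262: h=2, slots 2,3,4 occupied => index 5.
Table: [∅, ∅, 509, 379, 366, 262, ∅, ∅, ∅, 776, ∅, 427, 298]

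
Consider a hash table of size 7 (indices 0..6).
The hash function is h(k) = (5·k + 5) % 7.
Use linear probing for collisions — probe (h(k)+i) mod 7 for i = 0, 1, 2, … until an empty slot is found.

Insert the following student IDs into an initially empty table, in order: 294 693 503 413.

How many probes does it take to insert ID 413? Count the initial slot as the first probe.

4

294: h=5 => slot 5
693: h=5, probe 5,6 => slot 6
503: h=0 => slot 0
413: h=5, probe 5,6,0,1 => slot 1
Table: [503, 413, _, _, _, 294, 693]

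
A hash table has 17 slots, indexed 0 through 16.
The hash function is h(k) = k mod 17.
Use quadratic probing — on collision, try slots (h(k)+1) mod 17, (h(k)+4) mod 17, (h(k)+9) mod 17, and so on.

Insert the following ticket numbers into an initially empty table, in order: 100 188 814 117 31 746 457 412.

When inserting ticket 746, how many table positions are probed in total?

Insert 100: h=15, slot 15 empty → index 15.
Insert 188: h=1, slot 1 empty → index 1.
Insert 814: h=15, slot 15 occupied → index 16.
Insert 117: h=15, slots 15,16 occupied → index 2.
Insert 31: h=14, slot 14 empty → index 14.
Insert 746: h=15, slots 15,16,2 occupied → index 7.
Insert 457: h=15, slots 15,16,2,7,14 occupied → index 6.
Insert 412: h=4, slot 4 empty → index 4.
Table: [., 188, 117, ., 412, ., 457, 746, ., ., ., ., ., ., 31, 100, 814]

4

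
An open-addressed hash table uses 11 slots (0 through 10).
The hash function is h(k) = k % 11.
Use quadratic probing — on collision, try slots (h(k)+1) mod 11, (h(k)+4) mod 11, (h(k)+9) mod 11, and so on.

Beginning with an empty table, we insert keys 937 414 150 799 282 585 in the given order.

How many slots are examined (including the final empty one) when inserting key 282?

4

937 hashes to 2; slot 2 is free → place at 2.
414 hashes to 7; slot 7 is free → place at 7.
150 hashes to 7; 7 taken → place at 8.
799 hashes to 7; 7,8 taken → place at 0.
282 hashes to 7; 7,8,0 taken → place at 5.
585 hashes to 2; 2 taken → place at 3.
Table: [799, ∅, 937, 585, ∅, 282, ∅, 414, 150, ∅, ∅]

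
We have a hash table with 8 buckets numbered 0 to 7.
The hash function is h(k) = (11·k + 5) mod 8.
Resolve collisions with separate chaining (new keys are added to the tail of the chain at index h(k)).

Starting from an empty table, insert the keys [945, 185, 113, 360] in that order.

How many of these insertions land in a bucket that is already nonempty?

2

Insert 945: h=0, bucket 0 empty -> new chain.
Insert 185: h=0, bucket 0 nonempty -> append to chain.
Insert 113: h=0, bucket 0 nonempty -> append to chain.
Insert 360: h=5, bucket 5 empty -> new chain.
Final buckets:
0: 945 -> 185 -> 113
1: _
2: _
3: _
4: _
5: 360
6: _
7: _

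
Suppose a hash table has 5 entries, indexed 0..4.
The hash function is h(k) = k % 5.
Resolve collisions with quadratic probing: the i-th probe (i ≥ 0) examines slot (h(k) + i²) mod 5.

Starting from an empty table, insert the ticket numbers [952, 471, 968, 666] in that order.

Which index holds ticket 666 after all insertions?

0

Insert 952: h=2, slot 2 empty -> index 2.
Insert 471: h=1, slot 1 empty -> index 1.
Insert 968: h=3, slot 3 empty -> index 3.
Insert 666: h=1, slots 1,2 occupied -> index 0.
Table: [666, 471, 952, 968, -]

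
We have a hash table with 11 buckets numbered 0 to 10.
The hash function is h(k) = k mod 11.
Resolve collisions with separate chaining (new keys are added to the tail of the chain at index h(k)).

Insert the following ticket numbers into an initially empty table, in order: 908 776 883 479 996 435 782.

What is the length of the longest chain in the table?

5

Insert 908: h=6, bucket 6 empty → new chain.
Insert 776: h=6, bucket 6 nonempty → append to chain.
Insert 883: h=3, bucket 3 empty → new chain.
Insert 479: h=6, bucket 6 nonempty → append to chain.
Insert 996: h=6, bucket 6 nonempty → append to chain.
Insert 435: h=6, bucket 6 nonempty → append to chain.
Insert 782: h=1, bucket 1 empty → new chain.
Final buckets:
0: ∅
1: 782
2: ∅
3: 883
4: ∅
5: ∅
6: 908 -> 776 -> 479 -> 996 -> 435
7: ∅
8: ∅
9: ∅
10: ∅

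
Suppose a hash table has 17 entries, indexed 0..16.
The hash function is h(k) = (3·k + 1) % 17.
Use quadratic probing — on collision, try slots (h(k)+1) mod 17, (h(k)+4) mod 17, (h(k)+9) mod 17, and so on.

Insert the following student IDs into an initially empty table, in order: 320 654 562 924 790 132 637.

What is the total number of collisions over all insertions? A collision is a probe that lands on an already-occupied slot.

320 hashes to 9; slot 9 is free => place at 9.
654 hashes to 8; slot 8 is free => place at 8.
562 hashes to 4; slot 4 is free => place at 4.
924 hashes to 2; slot 2 is free => place at 2.
790 hashes to 8; 8,9 taken => place at 12.
132 hashes to 6; slot 6 is free => place at 6.
637 hashes to 8; 8,9,12 taken => place at 0.
Table: [637, -, 924, -, 562, -, 132, -, 654, 320, -, -, 790, -, -, -, -]

5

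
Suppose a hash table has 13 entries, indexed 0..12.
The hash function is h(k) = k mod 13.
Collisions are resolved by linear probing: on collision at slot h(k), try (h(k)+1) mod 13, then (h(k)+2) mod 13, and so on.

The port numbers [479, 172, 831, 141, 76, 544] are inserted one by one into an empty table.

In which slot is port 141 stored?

479: h=11 => slot 11
172: h=3 => slot 3
831: h=12 => slot 12
141: h=11, probe 11,12,0 => slot 0
76: h=11, probe 11,12,0,1 => slot 1
544: h=11, probe 11,12,0,1,2 => slot 2
Table: [141, 76, 544, 172, ., ., ., ., ., ., ., 479, 831]

0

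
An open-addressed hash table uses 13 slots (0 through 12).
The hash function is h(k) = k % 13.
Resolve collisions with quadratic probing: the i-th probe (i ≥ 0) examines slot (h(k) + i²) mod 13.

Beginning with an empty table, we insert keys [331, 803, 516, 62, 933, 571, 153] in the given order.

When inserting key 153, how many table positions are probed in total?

5

331: h=6 -> slot 6
803: h=10 -> slot 10
516: h=9 -> slot 9
62: h=10, probe 10,11 -> slot 11
933: h=10, probe 10,11,1 -> slot 1
571: h=12 -> slot 12
153: h=10, probe 10,11,1,6,0 -> slot 0
Table: [153, 933, —, —, —, —, 331, —, —, 516, 803, 62, 571]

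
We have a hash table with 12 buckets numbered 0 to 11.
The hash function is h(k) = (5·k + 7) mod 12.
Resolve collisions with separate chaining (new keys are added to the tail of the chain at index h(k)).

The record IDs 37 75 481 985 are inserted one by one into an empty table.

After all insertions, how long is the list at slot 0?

Insert 37: h=0, bucket 0 empty → new chain.
Insert 75: h=10, bucket 10 empty → new chain.
Insert 481: h=0, bucket 0 nonempty → append to chain.
Insert 985: h=0, bucket 0 nonempty → append to chain.
Final buckets:
0: 37 -> 481 -> 985
1: -
2: -
3: -
4: -
5: -
6: -
7: -
8: -
9: -
10: 75
11: -

3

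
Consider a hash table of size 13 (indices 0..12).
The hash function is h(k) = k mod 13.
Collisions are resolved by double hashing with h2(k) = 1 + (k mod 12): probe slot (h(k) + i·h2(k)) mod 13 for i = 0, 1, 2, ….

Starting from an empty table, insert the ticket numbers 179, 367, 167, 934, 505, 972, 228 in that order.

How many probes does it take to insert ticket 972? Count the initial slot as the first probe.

179 hashes to 10; slot 10 is free -> place at 10.
367 hashes to 3; slot 3 is free -> place at 3.
167 hashes to 11; slot 11 is free -> place at 11.
934 hashes to 11, h2=11; 11 taken -> place at 9.
505 hashes to 11, h2=2; 11 taken -> place at 0.
972 hashes to 10, h2=1; 10,11 taken -> place at 12.
228 hashes to 7; slot 7 is free -> place at 7.
Table: [505, —, —, 367, —, —, —, 228, —, 934, 179, 167, 972]

3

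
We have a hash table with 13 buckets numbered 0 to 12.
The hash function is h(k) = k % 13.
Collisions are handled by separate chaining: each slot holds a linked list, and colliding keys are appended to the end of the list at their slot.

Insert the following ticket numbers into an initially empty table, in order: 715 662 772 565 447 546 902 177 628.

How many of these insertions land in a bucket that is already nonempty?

Insert 715: h=0, bucket 0 empty -> new chain.
Insert 662: h=12, bucket 12 empty -> new chain.
Insert 772: h=5, bucket 5 empty -> new chain.
Insert 565: h=6, bucket 6 empty -> new chain.
Insert 447: h=5, bucket 5 nonempty -> append to chain.
Insert 546: h=0, bucket 0 nonempty -> append to chain.
Insert 902: h=5, bucket 5 nonempty -> append to chain.
Insert 177: h=8, bucket 8 empty -> new chain.
Insert 628: h=4, bucket 4 empty -> new chain.
Final buckets:
0: 715 -> 546
1: ∅
2: ∅
3: ∅
4: 628
5: 772 -> 447 -> 902
6: 565
7: ∅
8: 177
9: ∅
10: ∅
11: ∅
12: 662

3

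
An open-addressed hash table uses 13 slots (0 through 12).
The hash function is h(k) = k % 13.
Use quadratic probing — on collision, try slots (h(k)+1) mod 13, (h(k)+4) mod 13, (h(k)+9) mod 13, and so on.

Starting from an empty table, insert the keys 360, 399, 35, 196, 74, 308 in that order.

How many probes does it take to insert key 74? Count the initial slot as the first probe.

4

Insert 360: h=9, slot 9 empty → index 9.
Insert 399: h=9, slot 9 occupied → index 10.
Insert 35: h=9, slots 9,10 occupied → index 0.
Insert 196: h=1, slot 1 empty → index 1.
Insert 74: h=9, slots 9,10,0 occupied → index 5.
Insert 308: h=9, slots 9,10,0,5 occupied → index 12.
Table: [35, 196, -, -, -, 74, -, -, -, 360, 399, -, 308]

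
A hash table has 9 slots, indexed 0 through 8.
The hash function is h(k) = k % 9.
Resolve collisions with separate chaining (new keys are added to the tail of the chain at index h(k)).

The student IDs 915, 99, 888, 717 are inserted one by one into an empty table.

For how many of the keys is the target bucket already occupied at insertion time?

915 → bucket 6
99 → bucket 0
888 → bucket 6 (collision)
717 → bucket 6 (collision)
Final buckets:
0: 99
1: -
2: -
3: -
4: -
5: -
6: 915 -> 888 -> 717
7: -
8: -

2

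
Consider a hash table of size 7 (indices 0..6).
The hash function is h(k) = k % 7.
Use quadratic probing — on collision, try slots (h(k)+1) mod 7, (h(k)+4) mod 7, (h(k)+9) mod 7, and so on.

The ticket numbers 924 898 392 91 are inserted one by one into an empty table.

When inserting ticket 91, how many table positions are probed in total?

924: h=0 → slot 0
898: h=2 → slot 2
392: h=0, probe 0,1 → slot 1
91: h=0, probe 0,1,4 → slot 4
Table: [924, 392, 898, -, 91, -, -]

3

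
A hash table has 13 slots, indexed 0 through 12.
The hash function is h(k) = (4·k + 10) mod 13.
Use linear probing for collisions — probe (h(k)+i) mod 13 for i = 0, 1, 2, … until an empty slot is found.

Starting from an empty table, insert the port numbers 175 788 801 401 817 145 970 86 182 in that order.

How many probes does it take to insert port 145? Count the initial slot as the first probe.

2

175: h=8 => slot 8
788: h=3 => slot 3
801: h=3, probe 3,4 => slot 4
401: h=2 => slot 2
817: h=2, probe 2,3,4,5 => slot 5
145: h=5, probe 5,6 => slot 6
970: h=3, probe 3,4,5,6,7 => slot 7
86: h=3, probe 3,4,5,6,7,8,9 => slot 9
182: h=10 => slot 10
Table: [∅, ∅, 401, 788, 801, 817, 145, 970, 175, 86, 182, ∅, ∅]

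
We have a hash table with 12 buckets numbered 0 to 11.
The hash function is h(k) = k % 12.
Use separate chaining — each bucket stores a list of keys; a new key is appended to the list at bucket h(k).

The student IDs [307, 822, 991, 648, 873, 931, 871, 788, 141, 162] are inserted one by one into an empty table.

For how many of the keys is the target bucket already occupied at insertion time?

5

Insert 307: h=7, bucket 7 empty -> new chain.
Insert 822: h=6, bucket 6 empty -> new chain.
Insert 991: h=7, bucket 7 nonempty -> append to chain.
Insert 648: h=0, bucket 0 empty -> new chain.
Insert 873: h=9, bucket 9 empty -> new chain.
Insert 931: h=7, bucket 7 nonempty -> append to chain.
Insert 871: h=7, bucket 7 nonempty -> append to chain.
Insert 788: h=8, bucket 8 empty -> new chain.
Insert 141: h=9, bucket 9 nonempty -> append to chain.
Insert 162: h=6, bucket 6 nonempty -> append to chain.
Final buckets:
0: 648
1: .
2: .
3: .
4: .
5: .
6: 822 -> 162
7: 307 -> 991 -> 931 -> 871
8: 788
9: 873 -> 141
10: .
11: .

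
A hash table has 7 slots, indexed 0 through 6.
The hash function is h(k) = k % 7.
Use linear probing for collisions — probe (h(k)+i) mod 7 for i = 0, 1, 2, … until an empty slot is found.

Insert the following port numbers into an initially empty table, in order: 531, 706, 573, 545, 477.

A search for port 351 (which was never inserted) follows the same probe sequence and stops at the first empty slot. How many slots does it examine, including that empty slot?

531: h=6 -> slot 6
706: h=6, probe 6,0 -> slot 0
573: h=6, probe 6,0,1 -> slot 1
545: h=6, probe 6,0,1,2 -> slot 2
477: h=1, probe 1,2,3 -> slot 3
Table: [706, 573, 545, 477, ., ., 531]
Lookup 351: h=1, probe 1,2,3,4 → slot 4 empty, not found.

4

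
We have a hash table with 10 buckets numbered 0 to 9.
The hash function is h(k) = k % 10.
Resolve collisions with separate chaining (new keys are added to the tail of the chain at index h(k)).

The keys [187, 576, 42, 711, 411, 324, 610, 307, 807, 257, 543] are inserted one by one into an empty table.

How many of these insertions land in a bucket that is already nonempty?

187 → bucket 7
576 → bucket 6
42 → bucket 2
711 → bucket 1
411 → bucket 1 (collision)
324 → bucket 4
610 → bucket 0
307 → bucket 7 (collision)
807 → bucket 7 (collision)
257 → bucket 7 (collision)
543 → bucket 3
Final buckets:
0: 610
1: 711 -> 411
2: 42
3: 543
4: 324
5: -
6: 576
7: 187 -> 307 -> 807 -> 257
8: -
9: -

4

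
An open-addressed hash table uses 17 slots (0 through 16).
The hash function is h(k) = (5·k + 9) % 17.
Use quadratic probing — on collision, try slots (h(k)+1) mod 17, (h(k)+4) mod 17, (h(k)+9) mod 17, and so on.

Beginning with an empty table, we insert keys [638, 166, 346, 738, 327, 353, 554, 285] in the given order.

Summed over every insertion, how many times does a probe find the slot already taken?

4

Insert 638: h=3, slot 3 empty -> index 3.
Insert 166: h=6, slot 6 empty -> index 6.
Insert 346: h=5, slot 5 empty -> index 5.
Insert 738: h=10, slot 10 empty -> index 10.
Insert 327: h=12, slot 12 empty -> index 12.
Insert 353: h=6, slot 6 occupied -> index 7.
Insert 554: h=8, slot 8 empty -> index 8.
Insert 285: h=6, slots 6,7,10 occupied -> index 15.
Table: [—, —, —, 638, —, 346, 166, 353, 554, —, 738, —, 327, —, —, 285, —]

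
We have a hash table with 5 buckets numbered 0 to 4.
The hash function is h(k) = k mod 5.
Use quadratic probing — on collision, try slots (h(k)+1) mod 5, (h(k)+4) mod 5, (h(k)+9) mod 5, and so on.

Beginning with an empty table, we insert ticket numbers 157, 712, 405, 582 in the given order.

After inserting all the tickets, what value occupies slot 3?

157: h=2 -> slot 2
712: h=2, probe 2,3 -> slot 3
405: h=0 -> slot 0
582: h=2, probe 2,3,1 -> slot 1
Table: [405, 582, 157, 712, -]

712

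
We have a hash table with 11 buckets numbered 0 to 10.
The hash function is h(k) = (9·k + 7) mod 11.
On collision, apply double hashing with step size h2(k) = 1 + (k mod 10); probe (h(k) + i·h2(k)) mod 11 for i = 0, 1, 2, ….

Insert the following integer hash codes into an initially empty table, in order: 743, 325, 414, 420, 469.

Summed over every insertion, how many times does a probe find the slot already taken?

3

Insert 743: h=6, slot 6 empty -> index 6.
Insert 325: h=6, h2=6, slot 6 occupied -> index 1.
Insert 414: h=4, slot 4 empty -> index 4.
Insert 420: h=3, slot 3 empty -> index 3.
Insert 469: h=4, h2=10, slots 4,3 occupied -> index 2.
Table: [∅, 325, 469, 420, 414, ∅, 743, ∅, ∅, ∅, ∅]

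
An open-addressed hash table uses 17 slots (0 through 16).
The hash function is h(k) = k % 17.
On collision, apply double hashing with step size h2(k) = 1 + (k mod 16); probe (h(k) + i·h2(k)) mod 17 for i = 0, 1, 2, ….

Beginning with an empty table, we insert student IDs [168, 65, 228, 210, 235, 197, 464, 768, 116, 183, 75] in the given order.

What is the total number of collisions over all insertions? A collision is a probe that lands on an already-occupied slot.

Insert 168: h=15, slot 15 empty => index 15.
Insert 65: h=14, slot 14 empty => index 14.
Insert 228: h=7, slot 7 empty => index 7.
Insert 210: h=6, slot 6 empty => index 6.
Insert 235: h=14, h2=12, slot 14 occupied => index 9.
Insert 197: h=10, slot 10 empty => index 10.
Insert 464: h=5, slot 5 empty => index 5.
Insert 768: h=3, slot 3 empty => index 3.
Insert 116: h=14, h2=5, slot 14 occupied => index 2.
Insert 183: h=13, slot 13 empty => index 13.
Insert 75: h=7, h2=12, slots 7,2,14,9 occupied => index 4.
Table: [∅, ∅, 116, 768, 75, 464, 210, 228, ∅, 235, 197, ∅, ∅, 183, 65, 168, ∅]

6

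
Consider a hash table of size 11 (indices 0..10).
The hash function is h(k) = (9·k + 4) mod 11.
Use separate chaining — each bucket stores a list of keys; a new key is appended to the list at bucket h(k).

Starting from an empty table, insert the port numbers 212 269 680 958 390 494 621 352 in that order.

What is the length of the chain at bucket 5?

3

212 -> bucket 9
269 -> bucket 5
680 -> bucket 8
958 -> bucket 2
390 -> bucket 5 (collision)
494 -> bucket 6
621 -> bucket 5 (collision)
352 -> bucket 4
Final buckets:
0: ∅
1: ∅
2: 958
3: ∅
4: 352
5: 269 -> 390 -> 621
6: 494
7: ∅
8: 680
9: 212
10: ∅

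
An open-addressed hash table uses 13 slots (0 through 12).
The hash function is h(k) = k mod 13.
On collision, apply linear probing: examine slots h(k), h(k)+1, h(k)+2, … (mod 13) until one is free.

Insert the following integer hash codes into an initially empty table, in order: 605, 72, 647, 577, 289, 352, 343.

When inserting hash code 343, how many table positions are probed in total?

2

605 hashes to 7; slot 7 is free -> place at 7.
72 hashes to 7; 7 taken -> place at 8.
647 hashes to 10; slot 10 is free -> place at 10.
577 hashes to 5; slot 5 is free -> place at 5.
289 hashes to 3; slot 3 is free -> place at 3.
352 hashes to 1; slot 1 is free -> place at 1.
343 hashes to 5; 5 taken -> place at 6.
Table: [∅, 352, ∅, 289, ∅, 577, 343, 605, 72, ∅, 647, ∅, ∅]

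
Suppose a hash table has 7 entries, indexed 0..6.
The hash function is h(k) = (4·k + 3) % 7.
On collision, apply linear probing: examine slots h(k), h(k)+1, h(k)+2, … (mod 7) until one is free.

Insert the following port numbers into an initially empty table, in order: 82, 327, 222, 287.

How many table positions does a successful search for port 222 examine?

3

82 hashes to 2; slot 2 is free => place at 2.
327 hashes to 2; 2 taken => place at 3.
222 hashes to 2; 2,3 taken => place at 4.
287 hashes to 3; 3,4 taken => place at 5.
Table: [., ., 82, 327, 222, 287, .]
Lookup 222: h=2, probe 2,3,4 → found at 4.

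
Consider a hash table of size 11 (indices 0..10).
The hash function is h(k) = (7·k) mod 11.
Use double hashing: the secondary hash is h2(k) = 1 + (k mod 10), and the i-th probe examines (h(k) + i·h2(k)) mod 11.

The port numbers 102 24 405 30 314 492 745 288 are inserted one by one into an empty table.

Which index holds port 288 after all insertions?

102 hashes to 10; slot 10 is free -> place at 10.
24 hashes to 3; slot 3 is free -> place at 3.
405 hashes to 8; slot 8 is free -> place at 8.
30 hashes to 1; slot 1 is free -> place at 1.
314 hashes to 9; slot 9 is free -> place at 9.
492 hashes to 1, h2=3; 1 taken -> place at 4.
745 hashes to 1, h2=6; 1 taken -> place at 7.
288 hashes to 3, h2=9; 3,1,10,8 taken -> place at 6.
Table: [—, 30, —, 24, 492, —, 288, 745, 405, 314, 102]

6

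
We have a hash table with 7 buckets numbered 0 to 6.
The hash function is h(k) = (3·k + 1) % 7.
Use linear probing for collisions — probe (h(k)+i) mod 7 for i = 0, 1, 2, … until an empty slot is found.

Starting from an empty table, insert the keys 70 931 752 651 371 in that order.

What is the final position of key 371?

70: h=1 => slot 1
931: h=1, probe 1,2 => slot 2
752: h=3 => slot 3
651: h=1, probe 1,2,3,4 => slot 4
371: h=1, probe 1,2,3,4,5 => slot 5
Table: [—, 70, 931, 752, 651, 371, —]

5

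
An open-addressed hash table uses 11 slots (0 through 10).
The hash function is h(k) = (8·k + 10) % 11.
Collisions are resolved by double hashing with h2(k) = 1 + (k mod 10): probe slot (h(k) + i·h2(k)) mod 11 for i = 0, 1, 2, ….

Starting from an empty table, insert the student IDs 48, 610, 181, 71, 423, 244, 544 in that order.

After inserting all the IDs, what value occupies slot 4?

244

48: h=9 -> slot 9
610: h=6 -> slot 6
181: h=6, h2=2, probe 6,8 -> slot 8
71: h=6, h2=2, probe 6,8,10 -> slot 10
423: h=6, h2=4, probe 6,10,3 -> slot 3
244: h=4 -> slot 4
544: h=6, h2=5, probe 6,0 -> slot 0
Table: [544, ., ., 423, 244, ., 610, ., 181, 48, 71]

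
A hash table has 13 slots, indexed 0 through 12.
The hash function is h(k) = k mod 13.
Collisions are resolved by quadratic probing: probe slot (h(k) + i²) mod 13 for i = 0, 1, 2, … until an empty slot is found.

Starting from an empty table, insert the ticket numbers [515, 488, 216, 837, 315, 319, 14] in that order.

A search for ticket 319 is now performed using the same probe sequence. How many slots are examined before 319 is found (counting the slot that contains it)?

Insert 515: h=8, slot 8 empty => index 8.
Insert 488: h=7, slot 7 empty => index 7.
Insert 216: h=8, slot 8 occupied => index 9.
Insert 837: h=5, slot 5 empty => index 5.
Insert 315: h=3, slot 3 empty => index 3.
Insert 319: h=7, slots 7,8 occupied => index 11.
Insert 14: h=1, slot 1 empty => index 1.
Table: [∅, 14, ∅, 315, ∅, 837, ∅, 488, 515, 216, ∅, 319, ∅]
Lookup 319: h=7, probe 7,8,11 → found at 11.

3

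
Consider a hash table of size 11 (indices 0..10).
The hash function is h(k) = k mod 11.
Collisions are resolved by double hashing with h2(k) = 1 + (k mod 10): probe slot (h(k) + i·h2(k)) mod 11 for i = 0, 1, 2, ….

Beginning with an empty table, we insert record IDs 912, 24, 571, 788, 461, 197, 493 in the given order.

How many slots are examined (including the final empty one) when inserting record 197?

3

Insert 912: h=10, slot 10 empty -> index 10.
Insert 24: h=2, slot 2 empty -> index 2.
Insert 571: h=10, h2=2, slot 10 occupied -> index 1.
Insert 788: h=7, slot 7 empty -> index 7.
Insert 461: h=10, h2=2, slots 10,1 occupied -> index 3.
Insert 197: h=10, h2=8, slots 10,7 occupied -> index 4.
Insert 493: h=9, slot 9 empty -> index 9.
Table: [—, 571, 24, 461, 197, —, —, 788, —, 493, 912]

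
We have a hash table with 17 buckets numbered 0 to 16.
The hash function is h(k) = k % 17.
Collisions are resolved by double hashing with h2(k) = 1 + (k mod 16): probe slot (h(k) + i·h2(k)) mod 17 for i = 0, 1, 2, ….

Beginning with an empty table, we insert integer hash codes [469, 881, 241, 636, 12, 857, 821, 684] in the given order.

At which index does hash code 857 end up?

Insert 469: h=10, slot 10 empty => index 10.
Insert 881: h=14, slot 14 empty => index 14.
Insert 241: h=3, slot 3 empty => index 3.
Insert 636: h=7, slot 7 empty => index 7.
Insert 12: h=12, slot 12 empty => index 12.
Insert 857: h=7, h2=10, slot 7 occupied => index 0.
Insert 821: h=5, slot 5 empty => index 5.
Insert 684: h=4, slot 4 empty => index 4.
Table: [857, -, -, 241, 684, 821, -, 636, -, -, 469, -, 12, -, 881, -, -]

0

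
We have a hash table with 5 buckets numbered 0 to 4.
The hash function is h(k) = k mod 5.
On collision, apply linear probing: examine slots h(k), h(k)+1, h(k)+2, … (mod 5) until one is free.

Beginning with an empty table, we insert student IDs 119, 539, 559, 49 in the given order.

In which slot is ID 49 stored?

2

Insert 119: h=4, slot 4 empty -> index 4.
Insert 539: h=4, slot 4 occupied -> index 0.
Insert 559: h=4, slots 4,0 occupied -> index 1.
Insert 49: h=4, slots 4,0,1 occupied -> index 2.
Table: [539, 559, 49, -, 119]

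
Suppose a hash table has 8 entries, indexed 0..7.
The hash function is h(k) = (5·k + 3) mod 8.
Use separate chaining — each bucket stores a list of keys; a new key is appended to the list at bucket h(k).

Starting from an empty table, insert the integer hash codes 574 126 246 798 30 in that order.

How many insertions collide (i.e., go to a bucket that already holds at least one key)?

4

574 → bucket 1
126 → bucket 1 (collision)
246 → bucket 1 (collision)
798 → bucket 1 (collision)
30 → bucket 1 (collision)
Final buckets:
0: —
1: 574 -> 126 -> 246 -> 798 -> 30
2: —
3: —
4: —
5: —
6: —
7: —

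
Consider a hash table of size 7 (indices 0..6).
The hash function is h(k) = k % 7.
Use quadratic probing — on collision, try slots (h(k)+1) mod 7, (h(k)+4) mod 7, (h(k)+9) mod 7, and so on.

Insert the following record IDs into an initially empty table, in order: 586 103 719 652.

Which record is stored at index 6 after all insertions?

586 hashes to 5; slot 5 is free -> place at 5.
103 hashes to 5; 5 taken -> place at 6.
719 hashes to 5; 5,6 taken -> place at 2.
652 hashes to 1; slot 1 is free -> place at 1.
Table: [-, 652, 719, -, -, 586, 103]

103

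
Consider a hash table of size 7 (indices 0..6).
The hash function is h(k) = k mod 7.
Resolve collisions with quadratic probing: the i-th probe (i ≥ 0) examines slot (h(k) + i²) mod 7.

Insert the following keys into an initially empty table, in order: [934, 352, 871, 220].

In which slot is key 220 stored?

Insert 934: h=3, slot 3 empty → index 3.
Insert 352: h=2, slot 2 empty → index 2.
Insert 871: h=3, slot 3 occupied → index 4.
Insert 220: h=3, slots 3,4 occupied → index 0.
Table: [220, ∅, 352, 934, 871, ∅, ∅]

0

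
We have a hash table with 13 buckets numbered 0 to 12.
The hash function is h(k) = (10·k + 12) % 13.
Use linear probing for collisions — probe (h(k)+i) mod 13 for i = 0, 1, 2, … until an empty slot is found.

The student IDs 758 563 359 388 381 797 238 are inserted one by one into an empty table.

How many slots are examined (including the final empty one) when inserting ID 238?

7

758: h=0 => slot 0
563: h=0, probe 0,1 => slot 1
359: h=1, probe 1,2 => slot 2
388: h=5 => slot 5
381: h=0, probe 0,1,2,3 => slot 3
797: h=0, probe 0,1,2,3,4 => slot 4
238: h=0, probe 0,1,2,3,4,5,6 => slot 6
Table: [758, 563, 359, 381, 797, 388, 238, -, -, -, -, -, -]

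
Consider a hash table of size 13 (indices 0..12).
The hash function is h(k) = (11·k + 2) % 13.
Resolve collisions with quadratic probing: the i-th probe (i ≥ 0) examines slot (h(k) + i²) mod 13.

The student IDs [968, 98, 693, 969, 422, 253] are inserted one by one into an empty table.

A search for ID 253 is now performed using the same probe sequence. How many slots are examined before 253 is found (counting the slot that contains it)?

968 hashes to 3; slot 3 is free => place at 3.
98 hashes to 1; slot 1 is free => place at 1.
693 hashes to 7; slot 7 is free => place at 7.
969 hashes to 1; 1 taken => place at 2.
422 hashes to 3; 3 taken => place at 4.
253 hashes to 3; 3,4,7 taken => place at 12.
Table: [., 98, 969, 968, 422, ., ., 693, ., ., ., ., 253]
Lookup 253: h=3, probe 3,4,7,12 → found at 12.

4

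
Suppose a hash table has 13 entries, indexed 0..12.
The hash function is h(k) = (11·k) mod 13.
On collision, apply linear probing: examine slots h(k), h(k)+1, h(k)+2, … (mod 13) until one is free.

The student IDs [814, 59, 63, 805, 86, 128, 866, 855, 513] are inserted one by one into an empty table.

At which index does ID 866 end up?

0

814: h=10 => slot 10
59: h=12 => slot 12
63: h=4 => slot 4
805: h=2 => slot 2
86: h=10, probe 10,11 => slot 11
128: h=4, probe 4,5 => slot 5
866: h=10, probe 10,11,12,0 => slot 0
855: h=6 => slot 6
513: h=1 => slot 1
Table: [866, 513, 805, ∅, 63, 128, 855, ∅, ∅, ∅, 814, 86, 59]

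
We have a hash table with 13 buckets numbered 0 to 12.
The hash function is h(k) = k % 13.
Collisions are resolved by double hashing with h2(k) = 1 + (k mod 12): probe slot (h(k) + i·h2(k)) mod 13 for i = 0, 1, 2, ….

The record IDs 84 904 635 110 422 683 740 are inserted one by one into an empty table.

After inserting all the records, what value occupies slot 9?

Insert 84: h=6, slot 6 empty -> index 6.
Insert 904: h=7, slot 7 empty -> index 7.
Insert 635: h=11, slot 11 empty -> index 11.
Insert 110: h=6, h2=3, slot 6 occupied -> index 9.
Insert 422: h=6, h2=3, slots 6,9 occupied -> index 12.
Insert 683: h=7, h2=12, slots 7,6 occupied -> index 5.
Insert 740: h=12, h2=9, slot 12 occupied -> index 8.
Table: [-, -, -, -, -, 683, 84, 904, 740, 110, -, 635, 422]

110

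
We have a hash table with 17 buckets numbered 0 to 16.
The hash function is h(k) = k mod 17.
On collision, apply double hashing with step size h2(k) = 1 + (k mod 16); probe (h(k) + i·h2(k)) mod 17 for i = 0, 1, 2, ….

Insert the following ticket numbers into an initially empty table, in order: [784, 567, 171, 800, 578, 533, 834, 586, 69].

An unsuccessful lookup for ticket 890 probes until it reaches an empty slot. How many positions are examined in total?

3

784 hashes to 2; slot 2 is free => place at 2.
567 hashes to 6; slot 6 is free => place at 6.
171 hashes to 1; slot 1 is free => place at 1.
800 hashes to 1, h2=1; 1,2 taken => place at 3.
578 hashes to 0; slot 0 is free => place at 0.
533 hashes to 6, h2=6; 6 taken => place at 12.
834 hashes to 1, h2=3; 1 taken => place at 4.
586 hashes to 8; slot 8 is free => place at 8.
69 hashes to 1, h2=6; 1 taken => place at 7.
Table: [578, 171, 784, 800, 834, ., 567, 69, 586, ., ., ., 533, ., ., ., .]
Lookup 890: h=6, h2=11, probe 6,0,11 → slot 11 empty, not found.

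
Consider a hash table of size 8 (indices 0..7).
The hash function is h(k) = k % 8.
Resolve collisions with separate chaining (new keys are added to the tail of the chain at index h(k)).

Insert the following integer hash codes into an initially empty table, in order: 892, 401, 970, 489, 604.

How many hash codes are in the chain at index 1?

892 -> bucket 4
401 -> bucket 1
970 -> bucket 2
489 -> bucket 1 (collision)
604 -> bucket 4 (collision)
Final buckets:
0: .
1: 401 -> 489
2: 970
3: .
4: 892 -> 604
5: .
6: .
7: .

2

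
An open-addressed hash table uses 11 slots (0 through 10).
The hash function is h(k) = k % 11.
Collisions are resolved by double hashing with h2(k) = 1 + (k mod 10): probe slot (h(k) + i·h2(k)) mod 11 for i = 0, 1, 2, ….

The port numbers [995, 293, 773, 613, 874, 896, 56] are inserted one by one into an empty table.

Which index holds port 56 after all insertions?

Insert 995: h=5, slot 5 empty => index 5.
Insert 293: h=7, slot 7 empty => index 7.
Insert 773: h=3, slot 3 empty => index 3.
Insert 613: h=8, slot 8 empty => index 8.
Insert 874: h=5, h2=5, slot 5 occupied => index 10.
Insert 896: h=5, h2=7, slot 5 occupied => index 1.
Insert 56: h=1, h2=7, slots 1,8 occupied => index 4.
Table: [_, 896, _, 773, 56, 995, _, 293, 613, _, 874]

4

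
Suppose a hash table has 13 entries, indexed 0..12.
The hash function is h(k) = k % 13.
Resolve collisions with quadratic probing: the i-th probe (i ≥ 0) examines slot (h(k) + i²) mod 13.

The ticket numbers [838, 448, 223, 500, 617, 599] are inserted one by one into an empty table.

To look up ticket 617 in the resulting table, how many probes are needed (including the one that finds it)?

838 hashes to 6; slot 6 is free -> place at 6.
448 hashes to 6; 6 taken -> place at 7.
223 hashes to 2; slot 2 is free -> place at 2.
500 hashes to 6; 6,7 taken -> place at 10.
617 hashes to 6; 6,7,10,2 taken -> place at 9.
599 hashes to 1; slot 1 is free -> place at 1.
Table: [., 599, 223, ., ., ., 838, 448, ., 617, 500, ., .]
Lookup 617: h=6, probe 6,7,10,2,9 → found at 9.

5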